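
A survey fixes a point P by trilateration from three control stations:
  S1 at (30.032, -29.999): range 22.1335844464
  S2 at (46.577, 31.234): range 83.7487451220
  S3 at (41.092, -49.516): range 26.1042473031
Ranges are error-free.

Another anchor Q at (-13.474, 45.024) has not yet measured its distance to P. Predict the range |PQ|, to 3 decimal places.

95.811

eq1: (x − 30.032)² + (y + 29.999)² = 22.1335844464²
eq2: (x − 46.577)² + (y − 31.234)² = 83.7487451220²
eq3: (x − 41.092)² + (y + 49.516)² = 26.1042473031²
eq3−eq1, eq3−eq2 (x²,y² cancel):
  -22.120·x + 39.034·y = -2146.989528
  10.970·x + 161.500·y = -7327.827617
det = -22.120·161.500 − 39.034·10.970 = -4000.582980
x = (-2146.989528·161.500 − 39.034·-7327.827617) / -4000.582980 = 15.173885
y = (-22.120·-7327.827617 − -2146.989528·10.970) / -4000.582980 = -46.404242
|P − Q| = √((15.173885 − -13.474)² + (-46.404242 − 45.024)²) = 95.811402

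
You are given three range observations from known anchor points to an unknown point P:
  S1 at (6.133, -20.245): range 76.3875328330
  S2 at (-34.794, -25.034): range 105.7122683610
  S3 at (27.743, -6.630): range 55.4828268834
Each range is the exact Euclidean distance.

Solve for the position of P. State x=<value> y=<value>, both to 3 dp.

x=42.786 y=46.775

eq1: (x − 6.133)² + (y + 20.245)² = 76.3875328330²
eq2: (x + 34.794)² + (y + 25.034)² = 105.7122683610²
eq3: (x − 27.743)² + (y + 6.630)² = 55.4828268834²
eq2−eq3, eq2−eq1 (x²,y² cancel):
  125.074·x + 36.808·y = 7073.046960
  81.854·x + 9.578·y = 3950.178632
det = 125.074·9.578 − 36.808·81.854 = -1814.923260
x = (7073.046960·9.578 − 36.808·3950.178632) / -1814.923260 = 42.785573
y = (125.074·3950.178632 − 7073.046960·81.854) / -1814.923260 = 46.774729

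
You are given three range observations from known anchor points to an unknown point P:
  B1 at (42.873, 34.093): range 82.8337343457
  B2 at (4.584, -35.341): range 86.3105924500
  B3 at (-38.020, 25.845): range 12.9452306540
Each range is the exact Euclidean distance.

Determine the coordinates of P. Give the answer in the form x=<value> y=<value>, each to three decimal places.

eq1: (x − 42.873)² + (y − 34.093)² = 82.8337343457²
eq2: (x − 4.584)² + (y + 35.341)² = 86.3105924500²
eq3: (x + 38.020)² + (y − 25.845)² = 12.9452306540²
eq2−eq3, eq2−eq1 (x²,y² cancel):
  -85.208·x + 122.372·y = 8125.424460
  76.578·x + 138.868·y = 2318.518264
det = -85.208·138.868 − 122.372·76.578 = -21203.667560
x = (8125.424460·138.868 − 122.372·2318.518264) / -21203.667560 = -39.834605
y = (-85.208·2318.518264 − 8125.424460·76.578) / -21203.667560 = 38.662418

x=-39.835 y=38.662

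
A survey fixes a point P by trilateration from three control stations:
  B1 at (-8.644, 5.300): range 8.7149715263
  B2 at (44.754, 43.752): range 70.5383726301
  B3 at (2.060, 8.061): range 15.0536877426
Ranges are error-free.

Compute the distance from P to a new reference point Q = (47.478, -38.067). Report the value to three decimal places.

65.214

eq1: (x + 8.644)² + (y − 5.300)² = 8.7149715263²
eq2: (x − 44.754)² + (y − 43.752)² = 70.5383726301²
eq3: (x − 2.060)² + (y − 8.061)² = 15.0536877426²
eq1−eq3, eq1−eq2 (x²,y² cancel):
  21.408·x + 5.522·y = -184.248201
  106.796·x + 76.904·y = -1085.362001
det = 21.408·76.904 − 5.522·106.796 = 1056.633320
x = (-184.248201·76.904 − 5.522·-1085.362001) / 1056.633320 = -7.737835
y = (21.408·-1085.362001 − -184.248201·106.796) / 1056.633320 = -3.367733
|P − Q| = √((-7.737835 − 47.478)² + (-3.367733 − -38.067)²) = 65.213707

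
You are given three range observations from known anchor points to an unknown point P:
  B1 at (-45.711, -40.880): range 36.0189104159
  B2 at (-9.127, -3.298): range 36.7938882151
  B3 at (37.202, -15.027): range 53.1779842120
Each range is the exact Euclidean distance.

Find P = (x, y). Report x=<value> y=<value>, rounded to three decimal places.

x=-9.701 y=-40.087

eq1: (x + 45.711)² + (y + 40.880)² = 36.0189104159²
eq2: (x + 9.127)² + (y + 3.298)² = 36.7938882151²
eq3: (x − 37.202)² + (y + 15.027)² = 53.1779842120²
eq1−eq2, eq1−eq3 (x²,y² cancel):
  73.168·x + 75.164·y = -3722.919290
  165.826·x + 51.706·y = -3681.406485
det = 73.168·51.706 − 75.164·165.826 = -8680.920856
x = (-3722.919290·51.706 − 75.164·-3681.406485) / -8680.920856 = -9.700811
y = (73.168·-3681.406485 − -3722.919290·165.826) / -8680.920856 = -40.087414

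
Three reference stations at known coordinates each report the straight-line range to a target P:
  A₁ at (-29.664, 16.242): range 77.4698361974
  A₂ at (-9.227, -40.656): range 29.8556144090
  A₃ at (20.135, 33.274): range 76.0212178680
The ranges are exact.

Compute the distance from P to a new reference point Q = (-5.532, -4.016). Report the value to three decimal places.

46.697

eq1: (x + 29.664)² + (y − 16.242)² = 77.4698361974²
eq2: (x + 9.227)² + (y + 40.656)² = 29.8556144090²
eq3: (x − 20.135)² + (y − 33.274)² = 76.0212178680²
eq1−eq3, eq1−eq2 (x²,y² cancel):
  99.598·x + 34.064·y = 591.171795
  40.874·x − 113.796·y = 5704.510214
det = 99.598·-113.796 − 34.064·40.874 = -12726.185944
x = (591.171795·-113.796 − 34.064·5704.510214) / -12726.185944 = 20.555367
y = (99.598·5704.510214 − 591.171795·40.874) / -12726.185944 = -42.746056
|P − Q| = √((20.555367 − -5.532)² + (-42.746056 − -4.016)²) = 46.696551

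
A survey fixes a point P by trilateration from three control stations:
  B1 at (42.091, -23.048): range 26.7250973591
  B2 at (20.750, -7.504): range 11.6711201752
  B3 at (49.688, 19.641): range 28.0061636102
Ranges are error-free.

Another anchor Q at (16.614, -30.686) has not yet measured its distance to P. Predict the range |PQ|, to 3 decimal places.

eq1: (x − 42.091)² + (y + 23.048)² = 26.7250973591²
eq2: (x − 20.750)² + (y + 7.504)² = 11.6711201752²
eq3: (x − 49.688)² + (y − 19.641)² = 28.0061636102²
eq1−eq3, eq1−eq2 (x²,y² cancel):
  15.194·x + 85.378·y = 481.689269
  -42.682·x + 31.088·y = -1237.974286
det = 15.194·31.088 − 85.378·-42.682 = 4116.454868
x = (481.689269·31.088 − 85.378·-1237.974286) / 4116.454868 = 29.314186
y = (15.194·-1237.974286 − 481.689269·-42.682) / 4116.454868 = 0.425045
|P − Q| = √((29.314186 − 16.614)² + (0.425045 − -30.686)²) = 33.603450

33.603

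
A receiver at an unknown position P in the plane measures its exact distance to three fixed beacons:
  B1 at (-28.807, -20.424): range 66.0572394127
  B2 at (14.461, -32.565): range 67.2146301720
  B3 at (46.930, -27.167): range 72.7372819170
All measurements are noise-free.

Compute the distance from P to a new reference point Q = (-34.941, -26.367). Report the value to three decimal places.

eq1: (x + 28.807)² + (y + 20.424)² = 66.0572394127²
eq2: (x − 14.461)² + (y + 32.565)² = 67.2146301720²
eq3: (x − 46.930)² + (y + 27.167)² = 72.7372819170²
eq3−eq1, eq3−eq2 (x²,y² cancel):
  -151.474·x + 13.486·y = -766.334462
  -64.938·x − 10.796·y = -897.965371
det = -151.474·-10.796 − 13.486·-64.938 = 2511.067172
x = (-766.334462·-10.796 − 13.486·-897.965371) / 2511.067172 = 8.117389
y = (-151.474·-897.965371 − -766.334462·-64.938) / 2511.067172 = 34.349611
|P − Q| = √((8.117389 − -34.941)² + (34.349611 − -26.367)²) = 74.434747

74.435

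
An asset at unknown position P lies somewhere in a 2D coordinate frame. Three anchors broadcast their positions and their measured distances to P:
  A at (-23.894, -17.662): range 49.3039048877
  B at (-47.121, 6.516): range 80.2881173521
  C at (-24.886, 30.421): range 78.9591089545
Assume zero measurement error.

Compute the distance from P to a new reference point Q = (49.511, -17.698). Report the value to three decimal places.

30.021

eq1: (x + 23.894)² + (y + 17.662)² = 49.3039048877²
eq2: (x + 47.121)² + (y − 6.516)² = 80.2881173521²
eq3: (x + 24.886)² + (y − 30.421)² = 78.9591089545²
eq3−eq2, eq3−eq1 (x²,y² cancel):
  -44.470·x − 47.810·y = 506.455759
  1.984·x − 96.166·y = 3141.785093
det = -44.470·-96.166 − -47.810·1.984 = 4371.357060
x = (506.455759·-96.166 − -47.810·3141.785093) / 4371.357060 = 23.220460
y = (-44.470·3141.785093 − 506.455759·1.984) / 4371.357060 = -32.191374
|P − Q| = √((23.220460 − 49.511)² + (-32.191374 − -17.698)²) = 30.020833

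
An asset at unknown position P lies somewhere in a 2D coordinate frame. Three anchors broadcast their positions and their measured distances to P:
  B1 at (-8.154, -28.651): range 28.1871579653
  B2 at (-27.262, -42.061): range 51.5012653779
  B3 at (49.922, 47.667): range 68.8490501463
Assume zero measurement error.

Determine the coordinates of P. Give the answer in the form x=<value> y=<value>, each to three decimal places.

x=13.757 y=-10.918

eq1: (x + 8.154)² + (y + 28.651)² = 28.1871579653²
eq2: (x + 27.262)² + (y + 42.061)² = 51.5012653779²
eq3: (x − 49.922)² + (y − 47.667)² = 68.8490501463²
eq3−eq2, eq3−eq1 (x²,y² cancel):
  -154.368·x − 179.456·y = -164.193237
  -116.152·x − 152.636·y = 68.694376
det = -154.368·-152.636 − -179.456·-116.152 = 2717.940736
x = (-164.193237·-152.636 − -179.456·68.694376) / 2717.940736 = 13.756524
y = (-154.368·68.694376 − -164.193237·-116.152) / 2717.940736 = -10.918408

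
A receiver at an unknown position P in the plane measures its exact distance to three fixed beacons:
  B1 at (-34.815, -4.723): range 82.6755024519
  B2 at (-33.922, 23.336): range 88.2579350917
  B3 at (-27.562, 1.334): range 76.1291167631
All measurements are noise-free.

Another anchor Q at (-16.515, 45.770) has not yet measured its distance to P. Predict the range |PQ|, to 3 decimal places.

eq1: (x + 34.815)² + (y + 4.723)² = 82.6755024519²
eq2: (x + 33.922)² + (y − 23.336)² = 88.2579350917²
eq3: (x + 27.562)² + (y − 1.334)² = 76.1291167631²
eq2−eq1, eq2−eq3 (x²,y² cancel):
  -1.786·x − 56.118·y = 493.344375
  12.720·x − 44.004·y = 1059.993108
det = -1.786·-44.004 − -56.118·12.720 = 792.412104
x = (493.344375·-44.004 − -56.118·1059.993108) / 792.412104 = 47.671618
y = (-1.786·1059.993108 − 493.344375·12.720) / 792.412104 = -10.308384
|P − Q| = √((47.671618 − -16.515)² + (-10.308384 − 45.770)²) = 85.233251

85.233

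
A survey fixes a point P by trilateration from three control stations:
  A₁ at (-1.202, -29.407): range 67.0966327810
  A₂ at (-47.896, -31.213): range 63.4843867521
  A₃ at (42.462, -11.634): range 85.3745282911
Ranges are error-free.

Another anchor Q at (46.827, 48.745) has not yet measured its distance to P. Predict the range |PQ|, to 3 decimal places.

eq1: (x + 1.202)² + (y + 29.407)² = 67.0966327810²
eq2: (x + 47.896)² + (y + 31.213)² = 63.4843867521²
eq3: (x − 42.462)² + (y + 11.634)² = 85.3745282911²
eq3−eq1, eq3−eq2 (x²,y² cancel):
  -87.328·x − 35.546·y = 1714.697003
  -180.716·x − 39.158·y = 4588.449505
det = -87.328·-39.158 − -35.546·-180.716 = -3004.141112
x = (1714.697003·-39.158 − -35.546·4588.449505) / -3004.141112 = -31.941549
y = (-87.328·4588.449505 − 1714.697003·-180.716) / -3004.141112 = 30.233911
|P − Q| = √((-31.941549 − 46.827)² + (30.233911 − 48.745)²) = 80.914429

80.914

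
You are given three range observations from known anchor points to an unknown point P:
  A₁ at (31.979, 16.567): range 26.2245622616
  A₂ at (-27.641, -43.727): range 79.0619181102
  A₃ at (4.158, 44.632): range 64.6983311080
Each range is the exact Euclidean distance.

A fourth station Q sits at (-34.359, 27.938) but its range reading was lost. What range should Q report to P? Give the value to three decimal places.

84.681

eq1: (x − 31.979)² + (y − 16.567)² = 26.2245622616²
eq2: (x + 27.641)² + (y + 43.727)² = 79.0619181102²
eq3: (x − 4.158)² + (y − 44.632)² = 64.6983311080²
eq1−eq2, eq1−eq3 (x²,y² cancel):
  -119.240·x − 120.588·y = -4184.105749
  -55.642·x + 56.130·y = -2785.963924
det = -119.240·56.130 − -120.588·-55.642 = -13402.698696
x = (-4184.105749·56.130 − -120.588·-2785.963924) / -13402.698696 = 42.589010
y = (-119.240·-2785.963924 − -4184.105749·-55.642) / -13402.698696 = -7.415397
|P − Q| = √((42.589010 − -34.359)² + (-7.415397 − 27.938)²) = 84.680924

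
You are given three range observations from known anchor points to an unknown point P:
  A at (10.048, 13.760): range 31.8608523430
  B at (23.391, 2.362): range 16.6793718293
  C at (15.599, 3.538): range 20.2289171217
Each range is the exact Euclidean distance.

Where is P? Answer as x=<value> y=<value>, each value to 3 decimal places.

eq1: (x − 10.048)² + (y − 13.760)² = 31.8608523430²
eq2: (x − 23.391)² + (y − 2.362)² = 16.6793718293²
eq3: (x − 15.599)² + (y − 3.538)² = 20.2289171217²
eq3−eq2, eq3−eq1 (x²,y² cancel):
  15.584·x − 2.352·y = 427.879323
  -11.102·x + 20.444·y = -571.451165
det = 15.584·20.444 − -2.352·-11.102 = 292.487392
x = (427.879323·20.444 − -2.352·-571.451165) / 292.487392 = 25.312242
y = (15.584·-571.451165 − 427.879323·-11.102) / 292.487392 = -14.206352

x=25.312 y=-14.206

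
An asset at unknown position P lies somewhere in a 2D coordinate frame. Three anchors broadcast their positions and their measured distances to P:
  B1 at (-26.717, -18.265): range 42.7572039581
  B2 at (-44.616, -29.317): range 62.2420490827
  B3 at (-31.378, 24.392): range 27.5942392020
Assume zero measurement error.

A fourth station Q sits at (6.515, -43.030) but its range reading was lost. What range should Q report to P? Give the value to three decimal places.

eq1: (x + 26.717)² + (y + 18.265)² = 42.7572039581²
eq2: (x + 44.616)² + (y + 29.317)² = 62.2420490827²
eq3: (x + 31.378)² + (y − 24.392)² = 27.5942392020²
eq2−eq3, eq2−eq1 (x²,y² cancel):
  26.476·x + 107.418·y = 1842.105240
  35.798·x + 22.104·y = 243.228553
det = 26.476·22.104 − 107.418·35.798 = -3260.124060
x = (1842.105240·22.104 − 107.418·243.228553) / -3260.124060 = -4.475526
y = (26.476·243.228553 − 1842.105240·35.798) / -3260.124060 = 18.252055
|P − Q| = √((-4.475526 − 6.515)² + (18.252055 − -43.030)²) = 62.259794

62.260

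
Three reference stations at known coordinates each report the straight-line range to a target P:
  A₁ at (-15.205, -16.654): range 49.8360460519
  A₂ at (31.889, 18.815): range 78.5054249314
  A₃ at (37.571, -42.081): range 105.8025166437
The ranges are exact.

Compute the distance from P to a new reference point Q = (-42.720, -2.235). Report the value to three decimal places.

eq1: (x + 15.205)² + (y + 16.654)² = 49.8360460519²
eq2: (x − 31.889)² + (y − 18.815)² = 78.5054249314²
eq3: (x − 37.571)² + (y + 42.081)² = 105.8025166437²
eq2−eq3, eq2−eq1 (x²,y² cancel):
  11.364·x − 121.792·y = -3219.592728
  -94.188·x − 70.938·y = 2817.105453
det = 11.364·-70.938 − -121.792·-94.188 = -12277.484328
x = (-3219.592728·-70.938 − -121.792·2817.105453) / -12277.484328 = -46.548003
y = (11.364·2817.105453 − -3219.592728·-94.188) / -12277.484328 = 22.091937
|P − Q| = √((-46.548003 − -42.720)² + (22.091937 − -2.235)²) = 24.626276

24.626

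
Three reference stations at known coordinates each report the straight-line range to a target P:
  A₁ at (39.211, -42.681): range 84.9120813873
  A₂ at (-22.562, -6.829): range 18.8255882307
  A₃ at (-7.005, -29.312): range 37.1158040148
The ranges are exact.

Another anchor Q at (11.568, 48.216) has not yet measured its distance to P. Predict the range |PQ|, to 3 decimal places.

80.268

eq1: (x − 39.211)² + (y + 42.681)² = 84.9120813873²
eq2: (x + 22.562)² + (y + 6.829)² = 18.8255882307²
eq3: (x + 7.005)² + (y + 29.312)² = 37.1158040148²
eq3−eq2, eq3−eq1 (x²,y² cancel):
  -31.114·x + 44.966·y = 670.595851
  92.432·x − 26.738·y = -3381.571745
det = -31.114·-26.738 − 44.966·92.432 = -3324.371180
x = (670.595851·-26.738 − 44.966·-3381.571745) / -3324.371180 = -40.346085
y = (-31.114·-3381.571745 − 670.595851·92.432) / -3324.371180 = -13.003875
|P − Q| = √((-40.346085 − 11.568)² + (-13.003875 − 48.216)²) = 80.267960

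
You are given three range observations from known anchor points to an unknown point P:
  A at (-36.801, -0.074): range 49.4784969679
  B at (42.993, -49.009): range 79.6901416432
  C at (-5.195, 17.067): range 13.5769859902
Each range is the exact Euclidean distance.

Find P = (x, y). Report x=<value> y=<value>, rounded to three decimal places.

eq1: (x + 36.801)² + (y + 0.074)² = 49.4784969679²
eq2: (x − 42.993)² + (y + 49.009)² = 79.6901416432²
eq3: (x + 5.195)² + (y − 17.067)² = 13.5769859902²
eq2−eq1, eq2−eq3 (x²,y² cancel):
  -159.588·x + 97.870·y = 1006.435960
  -96.376·x + 132.152·y = 2234.174511
det = -159.588·132.152 − 97.870·-96.376 = -11657.554256
x = (1006.435960·132.152 − 97.870·2234.174511) / -11657.554256 = 7.347693
y = (-159.588·2234.174511 − 1006.435960·-96.376) / -11657.554256 = 22.264633

x=7.348 y=22.265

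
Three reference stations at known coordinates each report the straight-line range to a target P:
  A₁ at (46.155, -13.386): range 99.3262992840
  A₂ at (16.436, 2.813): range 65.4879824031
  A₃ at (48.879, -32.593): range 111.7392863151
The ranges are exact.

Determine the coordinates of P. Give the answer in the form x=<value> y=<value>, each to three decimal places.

x=-41.922 y=32.529

eq1: (x − 46.155)² + (y + 13.386)² = 99.3262992840²
eq2: (x − 16.436)² + (y − 2.813)² = 65.4879824031²
eq3: (x − 48.879)² + (y + 32.593)² = 111.7392863151²
eq2−eq3, eq2−eq1 (x²,y² cancel):
  64.886·x − 70.812·y = -5023.587042
  59.438·x − 32.398·y = -3545.623934
det = 64.886·-32.398 − -70.812·59.438 = 2106.747028
x = (-5023.587042·-32.398 − -70.812·-3545.623934) / 2106.747028 = -41.921763
y = (64.886·-3545.623934 − -5023.587042·59.438) / 2106.747028 = 32.529113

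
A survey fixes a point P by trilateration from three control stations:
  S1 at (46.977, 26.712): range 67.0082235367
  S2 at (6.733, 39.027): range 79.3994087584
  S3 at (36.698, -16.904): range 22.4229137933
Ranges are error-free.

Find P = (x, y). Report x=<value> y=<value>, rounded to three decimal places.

eq1: (x − 46.977)² + (y − 26.712)² = 67.0082235367²
eq2: (x − 6.733)² + (y − 39.027)² = 79.3994087584²
eq3: (x − 36.698)² + (y + 16.904)² = 22.4229137933²
eq3−eq2, eq3−eq1 (x²,y² cancel):
  -59.930·x + 111.862·y = -5865.527450
  20.558·x + 87.232·y = -2699.433906
det = -59.930·87.232 − 111.862·20.558 = -7527.472756
x = (-5865.527450·87.232 − 111.862·-2699.433906) / -7527.472756 = 27.857639
y = (-59.930·-2699.433906 − -5865.527450·20.558) / -7527.472756 = -37.510675

x=27.858 y=-37.511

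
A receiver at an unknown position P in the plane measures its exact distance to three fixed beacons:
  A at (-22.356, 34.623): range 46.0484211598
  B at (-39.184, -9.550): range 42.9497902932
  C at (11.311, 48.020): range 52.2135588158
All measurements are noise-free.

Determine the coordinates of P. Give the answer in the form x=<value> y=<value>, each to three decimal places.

eq1: (x + 22.356)² + (y − 34.623)² = 46.0484211598²
eq2: (x + 39.184)² + (y + 9.550)² = 42.9497902932²
eq3: (x − 11.311)² + (y − 48.020)² = 52.2135588158²
eq2−eq3, eq2−eq1 (x²,y² cancel):
  100.990·x + 115.140·y = -74.300473
  33.656·x + 88.346·y = -203.818096
det = 100.990·88.346 − 115.140·33.656 = 5046.910700
x = (-74.300473·88.346 − 115.140·-203.818096) / 5046.910700 = 3.349270
y = (100.990·-203.818096 − -74.300473·33.656) / 5046.910700 = -3.582971

x=3.349 y=-3.583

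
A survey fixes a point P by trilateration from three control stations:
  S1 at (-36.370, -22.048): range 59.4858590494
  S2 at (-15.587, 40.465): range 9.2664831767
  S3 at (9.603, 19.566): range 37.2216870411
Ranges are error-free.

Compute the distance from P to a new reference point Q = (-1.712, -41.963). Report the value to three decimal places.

81.100

eq1: (x + 36.370)² + (y + 22.048)² = 59.4858590494²
eq2: (x + 15.587)² + (y − 40.465)² = 9.2664831767²
eq3: (x − 9.603)² + (y − 19.566)² = 37.2216870411²
eq3−eq1, eq3−eq2 (x²,y² cancel):
  -91.946·x − 83.228·y = -819.268202
  -50.380·x + 41.798·y = 2704.911105
det = -91.946·41.798 − -83.228·-50.380 = -8036.185548
x = (-819.268202·41.798 − -83.228·2704.911105) / -8036.185548 = -23.752633
y = (-91.946·2704.911105 − -819.268202·-50.380) / -8036.185548 = 36.084345
|P − Q| = √((-23.752633 − -1.712)² + (36.084345 − -41.963)²) = 81.099800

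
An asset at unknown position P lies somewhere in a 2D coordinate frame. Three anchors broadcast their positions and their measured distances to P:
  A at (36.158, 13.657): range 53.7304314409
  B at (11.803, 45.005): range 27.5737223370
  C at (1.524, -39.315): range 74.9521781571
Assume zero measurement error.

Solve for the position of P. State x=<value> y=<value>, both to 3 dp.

x=-13.527 y=34.110

eq1: (x − 36.158)² + (y − 13.657)² = 53.7304314409²
eq2: (x − 11.803)² + (y − 45.005)² = 27.5737223370²
eq3: (x − 1.524)² + (y + 39.315)² = 74.9521781571²
eq3−eq1, eq3−eq2 (x²,y² cancel):
  69.268·x + 105.944·y = 2676.792560
  20.558·x + 168.640·y = 5474.287880
det = 69.268·168.640 − 105.944·20.558 = 9503.358768
x = (2676.792560·168.640 − 105.944·5474.287880) / 9503.358768 = -13.527181
y = (69.268·5474.287880 − 2676.792560·20.558) / 9503.358768 = 34.110411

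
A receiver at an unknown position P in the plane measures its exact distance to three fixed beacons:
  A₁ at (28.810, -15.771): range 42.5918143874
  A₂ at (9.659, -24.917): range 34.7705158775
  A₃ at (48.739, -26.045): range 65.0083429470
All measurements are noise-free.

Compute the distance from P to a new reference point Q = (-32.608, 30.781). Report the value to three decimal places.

35.484

eq1: (x − 28.810)² + (y + 15.771)² = 42.5918143874²
eq2: (x − 9.659)² + (y + 24.917)² = 34.7705158775²
eq3: (x − 48.739)² + (y + 26.045)² = 65.0083429470²
eq3−eq2, eq3−eq1 (x²,y² cancel):
  -78.160·x + 2.256·y = 677.416902
  -39.858·x + 20.548·y = 436.930395
det = -78.160·20.548 − 2.256·-39.858 = -1516.112032
x = (677.416902·20.548 − 2.256·436.930395) / -1516.112032 = -8.530931
y = (-78.160·436.930395 − 677.416902·-39.858) / -1516.112032 = 4.716008
|P − Q| = √((-8.530931 − -32.608)² + (4.716008 − 30.781)²) = 35.483645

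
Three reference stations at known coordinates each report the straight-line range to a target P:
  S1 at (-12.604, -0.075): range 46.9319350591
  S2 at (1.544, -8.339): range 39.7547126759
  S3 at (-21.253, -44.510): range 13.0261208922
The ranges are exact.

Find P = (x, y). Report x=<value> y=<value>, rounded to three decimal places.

x=-8.434 y=-46.821

eq1: (x + 12.604)² + (y + 0.075)² = 46.9319350591²
eq2: (x − 1.544)² + (y + 8.339)² = 39.7547126759²
eq3: (x + 21.253)² + (y + 44.510)² = 13.0261208922²
eq2−eq3, eq2−eq1 (x²,y² cancel):
  -45.594·x − 72.342·y = 3771.664606
  -28.296·x + 16.528·y = -535.225764
det = -45.594·16.528 − -72.342·-28.296 = -2800.566864
x = (3771.664606·16.528 − -72.342·-535.225764) / -2800.566864 = -8.433568
y = (-45.594·-535.225764 − 3771.664606·-28.296) / -2800.566864 = -46.821273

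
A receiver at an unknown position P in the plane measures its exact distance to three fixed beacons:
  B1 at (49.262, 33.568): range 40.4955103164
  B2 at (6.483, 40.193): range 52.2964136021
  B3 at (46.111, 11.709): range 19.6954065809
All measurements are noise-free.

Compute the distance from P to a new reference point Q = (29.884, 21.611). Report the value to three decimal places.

eq1: (x − 49.262)² + (y − 33.568)² = 40.4955103164²
eq2: (x − 6.483)² + (y − 40.193)² = 52.2964136021²
eq3: (x − 46.111)² + (y − 11.709)² = 19.6954065809²
eq2−eq3, eq2−eq1 (x²,y² cancel):
  79.256·x − 56.968·y = 2952.824299
  85.558·x − 13.250·y = 2991.077250
det = 79.256·-13.250 − -56.968·85.558 = 3823.926144
x = (2952.824299·-13.250 − -56.968·2991.077250) / 3823.926144 = 34.328792
y = (79.256·2991.077250 − 2952.824299·85.558) / 3823.926144 = -4.073542
|P − Q| = √((34.328792 − 29.884)² + (-4.073542 − 21.611)²) = 26.066298

26.066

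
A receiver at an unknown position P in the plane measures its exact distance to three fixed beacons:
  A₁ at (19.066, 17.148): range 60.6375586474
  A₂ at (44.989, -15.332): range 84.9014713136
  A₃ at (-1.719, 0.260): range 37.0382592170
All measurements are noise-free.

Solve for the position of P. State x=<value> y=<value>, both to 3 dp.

eq1: (x − 19.066)² + (y − 17.148)² = 60.6375586474²
eq2: (x − 44.989)² + (y + 15.332)² = 84.9014713136²
eq3: (x + 1.719)² + (y − 0.260)² = 37.0382592170²
eq1−eq3, eq1−eq2 (x²,y² cancel):
  -41.570·x − 33.776·y = 1650.537174
  51.846·x − 64.960·y = -1929.832227
det = -41.570·-64.960 − -33.776·51.846 = 4451.537696
x = (1650.537174·-64.960 − -33.776·-1929.832227) / 4451.537696 = -38.728395
y = (-41.570·-1929.832227 − 1650.537174·51.846) / 4451.537696 = -1.201972

x=-38.728 y=-1.202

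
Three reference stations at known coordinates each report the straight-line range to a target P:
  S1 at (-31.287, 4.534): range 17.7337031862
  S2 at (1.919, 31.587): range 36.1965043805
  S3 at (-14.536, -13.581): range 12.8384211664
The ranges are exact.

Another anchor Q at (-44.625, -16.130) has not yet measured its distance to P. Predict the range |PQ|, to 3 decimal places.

33.954

eq1: (x + 31.287)² + (y − 4.534)² = 17.7337031862²
eq2: (x − 1.919)² + (y − 31.587)² = 36.1965043805²
eq3: (x + 14.536)² + (y + 13.581)² = 12.8384211664²
eq3−eq2, eq3−eq1 (x²,y² cancel):
  32.910·x + 90.336·y = -539.679598
  -33.502·x + 36.230·y = 454.035497
det = 32.910·36.230 − 90.336·-33.502 = 4218.765972
x = (-539.679598·36.230 − 90.336·454.035497) / 4218.765972 = -14.356886
y = (32.910·454.035497 − -539.679598·-33.502) / 4218.765972 = -0.743828
|P − Q| = √((-14.356886 − -44.625)² + (-0.743828 − -16.130)²) = 33.954278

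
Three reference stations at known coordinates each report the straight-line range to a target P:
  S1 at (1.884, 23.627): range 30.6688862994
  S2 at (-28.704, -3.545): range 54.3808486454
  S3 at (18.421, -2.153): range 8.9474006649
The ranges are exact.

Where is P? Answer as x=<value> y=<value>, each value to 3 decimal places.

x=25.193 y=3.695

eq1: (x − 1.884)² + (y − 23.627)² = 30.6688862994²
eq2: (x + 28.704)² + (y + 3.545)² = 54.3808486454²
eq3: (x − 18.421)² + (y + 2.153)² = 8.9474006649²
eq2−eq3, eq2−eq1 (x²,y² cancel):
  94.250·x + 2.784·y = 2384.702730
  61.176·x + 54.344·y = 1741.994057
det = 94.250·54.344 − 2.784·61.176 = 4951.608016
x = (2384.702730·54.344 − 2.784·1741.994057) / 4951.608016 = 25.192740
y = (94.250·1741.994057 − 2384.702730·61.176) / 4951.608016 = 3.695035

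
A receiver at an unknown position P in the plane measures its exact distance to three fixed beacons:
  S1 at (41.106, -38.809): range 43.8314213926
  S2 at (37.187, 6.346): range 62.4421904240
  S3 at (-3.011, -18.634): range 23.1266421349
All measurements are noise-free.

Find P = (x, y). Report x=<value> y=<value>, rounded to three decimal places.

x=-2.626 y=-41.757

eq1: (x − 41.106)² + (y + 38.809)² = 43.8314213926²
eq2: (x − 37.187)² + (y − 6.346)² = 62.4421904240²
eq3: (x + 3.011)² + (y + 18.634)² = 23.1266421349²
eq1−eq2, eq1−eq3 (x²,y² cancel):
  -7.838·x + 90.310·y = -3750.530676
  -88.234·x + 40.350·y = -1453.197715
det = -7.838·40.350 − 90.310·-88.234 = 7652.149240
x = (-3750.530676·40.350 − 90.310·-1453.197715) / 7652.149240 = -2.626142
y = (-7.838·-1453.197715 − -3750.530676·-88.234) / 7652.149240 = -41.757440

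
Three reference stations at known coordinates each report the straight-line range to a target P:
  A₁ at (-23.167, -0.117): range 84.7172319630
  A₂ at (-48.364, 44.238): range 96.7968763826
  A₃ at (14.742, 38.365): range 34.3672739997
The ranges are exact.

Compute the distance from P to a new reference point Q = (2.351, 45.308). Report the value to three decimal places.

eq1: (x + 23.167)² + (y + 0.117)² = 84.7172319630²
eq2: (x + 48.364)² + (y − 44.238)² = 96.7968763826²
eq3: (x − 14.742)² + (y − 38.365)² = 34.3672739997²
eq3−eq2, eq3−eq1 (x²,y² cancel):
  -126.212·x + 11.746·y = -5581.648404
  -75.818·x − 76.964·y = -7148.376080
det = -126.212·-76.964 − 11.746·-75.818 = 10604.338596
x = (-5581.648404·-76.964 − 11.746·-7148.376080) / 10604.338596 = 48.428368
y = (-126.212·-7148.376080 − -5581.648404·-75.818) / 10604.338596 = 45.172211
|P − Q| = √((48.428368 − 2.351)² + (45.172211 − 45.308)²) = 46.077568

46.078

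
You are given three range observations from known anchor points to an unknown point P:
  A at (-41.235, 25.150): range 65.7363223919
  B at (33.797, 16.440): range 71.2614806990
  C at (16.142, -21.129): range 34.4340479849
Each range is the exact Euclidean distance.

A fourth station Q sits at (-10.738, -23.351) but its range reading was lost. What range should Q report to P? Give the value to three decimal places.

eq1: (x + 41.235)² + (y − 25.150)² = 65.7363223919²
eq2: (x − 33.797)² + (y − 16.440)² = 71.2614806990²
eq3: (x − 16.142)² + (y + 21.129)² = 34.4340479849²
eq2−eq3, eq2−eq1 (x²,y² cancel):
  -35.310·x − 75.138·y = 3186.982967
  -150.064·x + 17.420·y = 1677.271466
det = -35.310·17.420 − -75.138·-150.064 = -11890.609032
x = (3186.982967·17.420 − -75.138·1677.271466) / -11890.609032 = -15.267853
y = (-35.310·1677.271466 − 3186.982967·-150.064) / -11890.609032 = -35.240159
|P − Q| = √((-15.267853 − -10.738)² + (-35.240159 − -23.351)²) = 12.722880

12.723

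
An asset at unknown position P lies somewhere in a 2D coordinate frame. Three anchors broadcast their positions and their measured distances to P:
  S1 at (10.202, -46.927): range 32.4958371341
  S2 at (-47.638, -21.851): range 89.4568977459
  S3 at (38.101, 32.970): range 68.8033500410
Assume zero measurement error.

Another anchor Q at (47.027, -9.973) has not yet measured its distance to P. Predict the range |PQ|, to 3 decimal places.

eq1: (x − 10.202)² + (y + 46.927)² = 32.4958371341²
eq2: (x + 47.638)² + (y + 21.851)² = 89.4568977459²
eq3: (x − 38.101)² + (y − 32.970)² = 68.8033500410²
eq1−eq3, eq1−eq2 (x²,y² cancel):
  55.798·x + 159.794·y = -3445.438578
  -115.680·x + 50.152·y = -6505.936011
det = 55.798·50.152 − 159.794·-115.680 = 21283.351216
x = (-3445.438578·50.152 − 159.794·-6505.936011) / 21283.351216 = 40.727322
y = (55.798·-6505.936011 − -3445.438578·-115.680) / 21283.351216 = -35.783207
|P − Q| = √((40.727322 − 47.027)² + (-35.783207 − -9.973)²) = 26.567889

26.568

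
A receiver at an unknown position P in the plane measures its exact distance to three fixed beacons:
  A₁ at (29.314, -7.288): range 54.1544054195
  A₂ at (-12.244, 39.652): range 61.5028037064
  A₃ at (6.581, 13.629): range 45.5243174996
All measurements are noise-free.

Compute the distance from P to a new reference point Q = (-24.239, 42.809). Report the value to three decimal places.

63.703

eq1: (x − 29.314)² + (y + 7.288)² = 54.1544054195²
eq2: (x + 12.244)² + (y − 39.652)² = 61.5028037064²
eq3: (x − 6.581)² + (y − 13.629)² = 45.5243174996²
eq2−eq3, eq2−eq1 (x²,y² cancel):
  37.650·x − 52.046·y = 216.993942
  83.116·x − 93.880·y = 40.124137
det = 37.650·-93.880 − -52.046·83.116 = 791.273336
x = (216.993942·-93.880 − -52.046·40.124137) / 791.273336 = -23.105910
y = (37.650·40.124137 − 216.993942·83.116) / 791.273336 = -20.884054
|P − Q| = √((-23.105910 − -24.239)² + (-20.884054 − 42.809)²) = 63.703131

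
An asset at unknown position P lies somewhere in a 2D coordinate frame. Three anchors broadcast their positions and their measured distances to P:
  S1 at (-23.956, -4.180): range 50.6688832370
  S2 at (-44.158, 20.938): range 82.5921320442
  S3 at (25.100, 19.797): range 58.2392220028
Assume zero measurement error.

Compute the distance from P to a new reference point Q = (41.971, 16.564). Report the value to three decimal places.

60.679

eq1: (x + 23.956)² + (y + 4.180)² = 50.6688832370²
eq2: (x + 44.158)² + (y − 20.938)² = 82.5921320442²
eq3: (x − 25.100)² + (y − 19.797)² = 58.2392220028²
eq1−eq2, eq1−eq3 (x²,y² cancel):
  -40.404·x + 50.236·y = -2457.158075
  98.112·x + 47.954·y = -393.902378
det = -40.404·47.954 − 50.236·98.112 = -6866.287848
x = (-2457.158075·47.954 − 50.236·-393.902378) / -6866.287848 = 14.278819
y = (-40.404·-393.902378 − -2457.158075·98.112) / -6866.287848 = -37.428073
|P − Q| = √((14.278819 − 41.971)² + (-37.428073 − 16.564)²) = 60.679493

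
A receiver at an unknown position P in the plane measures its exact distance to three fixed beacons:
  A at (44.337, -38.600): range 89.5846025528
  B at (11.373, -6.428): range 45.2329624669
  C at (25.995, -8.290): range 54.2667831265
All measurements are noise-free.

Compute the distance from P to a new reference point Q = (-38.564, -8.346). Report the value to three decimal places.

53.874

eq1: (x − 44.337)² + (y + 38.600)² = 89.5846025528²
eq2: (x − 11.373)² + (y + 6.428)² = 45.2329624669²
eq3: (x − 25.995)² + (y + 8.290)² = 54.2667831265²
eq3−eq1, eq3−eq2 (x²,y² cancel):
  36.684·x − 60.620·y = -2369.251820
  -29.244·x + 3.724·y = 325.063045
det = 36.684·3.724 − -60.620·-29.244 = -1636.160064
x = (-2369.251820·3.724 − -60.620·325.063045) / -1636.160064 = -6.651078
y = (36.684·325.063045 − -2369.251820·-29.244) / -1636.160064 = 35.058787
|P − Q| = √((-6.651078 − -38.564)² + (35.058787 − -8.346)²) = 53.874021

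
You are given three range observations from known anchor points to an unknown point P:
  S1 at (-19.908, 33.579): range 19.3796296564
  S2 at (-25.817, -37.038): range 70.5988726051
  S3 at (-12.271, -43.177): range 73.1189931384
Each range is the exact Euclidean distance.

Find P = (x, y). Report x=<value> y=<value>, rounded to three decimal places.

eq1: (x + 19.908)² + (y − 33.579)² = 19.3796296564²
eq2: (x + 25.817)² + (y + 37.038)² = 70.5988726051²
eq3: (x + 12.271)² + (y + 43.177)² = 73.1189931384²
eq2−eq3, eq2−eq1 (x²,y² cancel):
  27.092·x − 12.278·y = -385.686507
  11.818·x + 141.234·y = 4094.177539
det = 27.092·141.234 − -12.278·11.818 = 3971.412932
x = (-385.686507·141.234 − -12.278·4094.177539) / 3971.412932 = -1.058499
y = (27.092·4094.177539 − -385.686507·11.818) / 3971.412932 = 29.077183

x=-1.058 y=29.077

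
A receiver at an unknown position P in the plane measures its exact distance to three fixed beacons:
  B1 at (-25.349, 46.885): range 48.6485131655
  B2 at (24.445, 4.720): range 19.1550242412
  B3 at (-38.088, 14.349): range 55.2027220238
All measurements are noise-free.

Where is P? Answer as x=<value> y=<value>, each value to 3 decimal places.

x=16.557 y=22.176

eq1: (x + 25.349)² + (y − 46.885)² = 48.6485131655²
eq2: (x − 24.445)² + (y − 4.720)² = 19.1550242412²
eq3: (x + 38.088)² + (y − 14.349)² = 55.2027220238²
eq1−eq2, eq1−eq3 (x²,y² cancel):
  99.588·x − 84.330·y = -221.175721
  -25.478·x − 65.072·y = -1864.848167
det = 99.588·-65.072 − -84.330·-25.478 = -8628.950076
x = (-221.175721·-65.072 − -84.330·-1864.848167) / -8628.950076 = 16.557090
y = (99.588·-1864.848167 − -221.175721·-25.478) / -8628.950076 = 22.175538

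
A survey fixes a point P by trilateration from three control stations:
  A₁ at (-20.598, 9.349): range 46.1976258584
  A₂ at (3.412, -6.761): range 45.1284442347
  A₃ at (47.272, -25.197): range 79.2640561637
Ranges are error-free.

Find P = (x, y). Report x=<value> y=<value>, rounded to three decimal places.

x=-31.308 y=-35.590

eq1: (x + 20.598)² + (y − 9.349)² = 46.1976258584²
eq2: (x − 3.412)² + (y + 6.761)² = 45.1284442347²
eq3: (x − 47.272)² + (y + 25.197)² = 79.2640561637²
eq3−eq2, eq3−eq1 (x²,y² cancel):
  -87.720·x + 36.872·y = 1434.036192
  -135.740·x + 69.092·y = 1790.720577
det = -87.720·69.092 − 36.872·-135.740 = -1055.744960
x = (1434.036192·69.092 − 36.872·1790.720577) / -1055.744960 = -31.307731
y = (-87.720·1790.720577 − 1434.036192·-135.740) / -1055.744960 = -35.590095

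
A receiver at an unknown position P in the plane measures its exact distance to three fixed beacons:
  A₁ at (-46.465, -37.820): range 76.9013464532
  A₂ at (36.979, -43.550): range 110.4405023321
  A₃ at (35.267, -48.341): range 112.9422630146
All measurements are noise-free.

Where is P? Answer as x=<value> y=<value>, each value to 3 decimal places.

x=-36.956 y=38.491

eq1: (x + 46.465)² + (y + 37.820)² = 76.9013464532²
eq2: (x − 36.979)² + (y + 43.550)² = 110.4405023321²
eq3: (x − 35.267)² + (y + 48.341)² = 112.9422630146²
eq2−eq1, eq2−eq3 (x²,y² cancel):
  -166.888·x + 11.460·y = 6608.587153
  -3.424·x − 9.582·y = -242.285590
det = -166.888·-9.582 − 11.460·-3.424 = 1638.359856
x = (6608.587153·-9.582 − 11.460·-242.285590) / 1638.359856 = -36.955794
y = (-166.888·-242.285590 − 6608.587153·-3.424) / 1638.359856 = 38.491153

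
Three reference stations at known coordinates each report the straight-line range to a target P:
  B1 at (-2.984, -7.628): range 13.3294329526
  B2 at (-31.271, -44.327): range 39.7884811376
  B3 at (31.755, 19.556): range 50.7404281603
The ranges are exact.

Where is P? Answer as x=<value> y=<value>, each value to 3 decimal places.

x=0.575 y=-20.474

eq1: (x + 2.984)² + (y + 7.628)² = 13.3294329526²
eq2: (x + 31.271)² + (y + 44.327)² = 39.7884811376²
eq3: (x − 31.755)² + (y − 19.556)² = 50.7404281603²
eq2−eq3, eq2−eq1 (x²,y² cancel):
  126.052·x + 127.766·y = -2543.409028
  56.574·x + 73.398·y = -1470.218282
det = 126.052·73.398 − 127.766·56.574 = 2023.731012
x = (-2543.409028·73.398 − 127.766·-1470.218282) / 2023.731012 = 0.574569
y = (126.052·-1470.218282 − -2543.409028·56.574) / 2023.731012 = -20.473636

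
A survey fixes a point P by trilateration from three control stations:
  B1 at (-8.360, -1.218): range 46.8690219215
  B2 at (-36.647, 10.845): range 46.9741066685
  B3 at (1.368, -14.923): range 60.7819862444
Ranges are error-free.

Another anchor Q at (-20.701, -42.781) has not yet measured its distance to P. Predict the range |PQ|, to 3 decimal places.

89.700

eq1: (x + 8.360)² + (y + 1.218)² = 46.8690219215²
eq2: (x + 36.647)² + (y − 10.845)² = 46.9741066685²
eq3: (x − 1.368)² + (y + 14.923)² = 60.7819862444²
eq2−eq1, eq2−eq3 (x²,y² cancel):
  56.574·x − 24.126·y = -1379.382029
  76.030·x − 51.536·y = -2723.932436
det = 56.574·-51.536 − -24.126·76.030 = -1081.297884
x = (-1379.382029·-51.536 − -24.126·-2723.932436) / -1081.297884 = -4.966474
y = (56.574·-2723.932436 − -1379.382029·76.030) / -1081.297884 = 45.528007
|P − Q| = √((-4.966474 − -20.701)² + (45.528007 − -42.781)²) = 89.699811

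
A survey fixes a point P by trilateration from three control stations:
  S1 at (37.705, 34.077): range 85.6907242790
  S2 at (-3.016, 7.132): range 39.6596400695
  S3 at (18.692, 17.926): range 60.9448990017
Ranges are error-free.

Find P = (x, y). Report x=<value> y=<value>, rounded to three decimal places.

eq1: (x − 37.705)² + (y − 34.077)² = 85.6907242790²
eq2: (x + 3.016)² + (y − 7.132)² = 39.6596400695²
eq3: (x − 18.692)² + (y − 17.926)² = 60.9448990017²
eq3−eq1, eq3−eq2 (x²,y² cancel):
  38.026·x + 32.302·y = -1716.442899
  -43.416·x − 21.588·y = 1530.623004
det = 38.026·-21.588 − 32.302·-43.416 = 581.518344
x = (-1716.442899·-21.588 − 32.302·1530.623004) / 581.518344 = -21.302191
y = (38.026·1530.623004 − -1716.442899·-43.416) / 581.518344 = -28.060361

x=-21.302 y=-28.060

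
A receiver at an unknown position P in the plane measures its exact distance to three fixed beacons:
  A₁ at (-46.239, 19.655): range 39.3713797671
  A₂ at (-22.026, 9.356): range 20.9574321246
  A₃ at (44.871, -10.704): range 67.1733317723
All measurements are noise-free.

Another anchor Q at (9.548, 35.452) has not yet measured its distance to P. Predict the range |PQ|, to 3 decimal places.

56.815

eq1: (x + 46.239)² + (y − 19.655)² = 39.3713797671²
eq2: (x + 22.026)² + (y − 9.356)² = 20.9574321246²
eq3: (x − 44.871)² + (y + 10.704)² = 67.1733317723²
eq3−eq2, eq3−eq1 (x²,y² cancel):
  -133.794·x + 40.120·y = 2517.739695
  -182.220·x + 60.718·y = 3358.532846
det = -133.794·60.718 − 40.120·-182.220 = -813.037692
x = (2517.739695·60.718 − 40.120·3358.532846) / -813.037692 = -22.296360
y = (-133.794·3358.532846 − 2517.739695·-182.220) / -813.037692 = -11.599688
|P − Q| = √((-22.296360 − 9.548)² + (-11.599688 − 35.452)²) = 56.814827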